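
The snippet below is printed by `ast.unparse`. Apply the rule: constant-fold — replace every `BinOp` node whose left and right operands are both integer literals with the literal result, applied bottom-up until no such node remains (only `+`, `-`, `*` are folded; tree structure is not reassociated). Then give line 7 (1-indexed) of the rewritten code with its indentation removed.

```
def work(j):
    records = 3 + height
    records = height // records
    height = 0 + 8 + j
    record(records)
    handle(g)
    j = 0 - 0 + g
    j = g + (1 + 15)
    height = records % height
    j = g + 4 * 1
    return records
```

Transformed code:
def work(j):
    records = 3 + height
    records = height // records
    height = 8 + j
    record(records)
    handle(g)
    j = 0 + g
    j = g + 16
    height = records % height
    j = g + 4
    return records

j = 0 + g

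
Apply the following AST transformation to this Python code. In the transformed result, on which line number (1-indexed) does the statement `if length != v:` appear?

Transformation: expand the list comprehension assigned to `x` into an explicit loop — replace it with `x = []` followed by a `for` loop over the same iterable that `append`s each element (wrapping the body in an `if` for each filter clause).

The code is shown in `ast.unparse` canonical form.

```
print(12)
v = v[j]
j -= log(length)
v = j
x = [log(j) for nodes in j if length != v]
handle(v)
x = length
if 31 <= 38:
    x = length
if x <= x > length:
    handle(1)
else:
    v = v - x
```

Transformed code:
print(12)
v = v[j]
j -= log(length)
v = j
x = []
for nodes in j:
    if length != v:
        x.append(log(j))
handle(v)
x = length
if 31 <= 38:
    x = length
if x <= x > length:
    handle(1)
else:
    v = v - x

7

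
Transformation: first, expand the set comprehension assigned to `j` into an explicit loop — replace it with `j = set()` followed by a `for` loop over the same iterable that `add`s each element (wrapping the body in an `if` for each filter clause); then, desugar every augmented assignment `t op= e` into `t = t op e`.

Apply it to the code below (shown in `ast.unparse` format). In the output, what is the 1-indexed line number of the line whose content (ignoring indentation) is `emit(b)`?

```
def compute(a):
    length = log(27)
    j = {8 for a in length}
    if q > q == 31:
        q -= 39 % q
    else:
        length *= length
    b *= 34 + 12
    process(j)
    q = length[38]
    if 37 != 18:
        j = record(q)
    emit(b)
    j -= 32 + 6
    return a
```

15

Transformed code:
def compute(a):
    length = log(27)
    j = set()
    for a in length:
        j.add(8)
    if q > q == 31:
        q = q - 39 % q
    else:
        length = length * length
    b = b * (34 + 12)
    process(j)
    q = length[38]
    if 37 != 18:
        j = record(q)
    emit(b)
    j = j - (32 + 6)
    return a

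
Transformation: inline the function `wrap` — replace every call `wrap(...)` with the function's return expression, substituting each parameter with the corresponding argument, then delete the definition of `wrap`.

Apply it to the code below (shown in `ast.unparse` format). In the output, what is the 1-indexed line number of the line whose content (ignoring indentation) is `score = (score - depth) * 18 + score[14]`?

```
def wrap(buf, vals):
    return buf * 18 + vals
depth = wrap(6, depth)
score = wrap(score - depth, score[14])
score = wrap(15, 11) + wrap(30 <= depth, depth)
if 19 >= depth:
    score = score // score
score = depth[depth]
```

2

Transformed code:
depth = 6 * 18 + depth
score = (score - depth) * 18 + score[14]
score = 15 * 18 + 11 + ((30 <= depth) * 18 + depth)
if 19 >= depth:
    score = score // score
score = depth[depth]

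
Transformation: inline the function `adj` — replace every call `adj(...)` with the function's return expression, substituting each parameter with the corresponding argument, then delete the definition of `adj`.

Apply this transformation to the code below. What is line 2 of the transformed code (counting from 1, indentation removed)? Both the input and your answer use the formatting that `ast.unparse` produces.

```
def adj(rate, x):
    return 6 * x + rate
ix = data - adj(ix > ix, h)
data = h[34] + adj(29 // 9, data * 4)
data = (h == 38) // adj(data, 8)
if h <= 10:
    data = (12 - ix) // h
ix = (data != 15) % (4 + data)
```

data = h[34] + (6 * (data * 4) + 29 // 9)

Transformed code:
ix = data - (6 * h + (ix > ix))
data = h[34] + (6 * (data * 4) + 29 // 9)
data = (h == 38) // (6 * 8 + data)
if h <= 10:
    data = (12 - ix) // h
ix = (data != 15) % (4 + data)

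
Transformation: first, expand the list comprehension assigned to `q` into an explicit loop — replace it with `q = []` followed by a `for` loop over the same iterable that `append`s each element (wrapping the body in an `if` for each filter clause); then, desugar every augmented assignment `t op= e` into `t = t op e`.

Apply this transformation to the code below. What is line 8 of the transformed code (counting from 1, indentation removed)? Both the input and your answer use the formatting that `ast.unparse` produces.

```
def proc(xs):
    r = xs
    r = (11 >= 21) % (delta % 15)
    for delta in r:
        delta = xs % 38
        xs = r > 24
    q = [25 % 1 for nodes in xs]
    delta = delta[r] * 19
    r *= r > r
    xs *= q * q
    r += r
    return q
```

Transformed code:
def proc(xs):
    r = xs
    r = (11 >= 21) % (delta % 15)
    for delta in r:
        delta = xs % 38
        xs = r > 24
    q = []
    for nodes in xs:
        q.append(25 % 1)
    delta = delta[r] * 19
    r = r * (r > r)
    xs = xs * (q * q)
    r = r + r
    return q

for nodes in xs:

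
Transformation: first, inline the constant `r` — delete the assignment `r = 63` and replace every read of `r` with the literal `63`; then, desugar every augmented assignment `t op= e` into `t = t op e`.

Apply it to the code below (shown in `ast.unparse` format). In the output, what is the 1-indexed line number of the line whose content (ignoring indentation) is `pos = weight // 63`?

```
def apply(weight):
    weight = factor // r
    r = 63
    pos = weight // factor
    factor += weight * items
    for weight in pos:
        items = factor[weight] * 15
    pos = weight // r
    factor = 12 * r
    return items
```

7

Transformed code:
def apply(weight):
    weight = factor // 63
    pos = weight // factor
    factor = factor + weight * items
    for weight in pos:
        items = factor[weight] * 15
    pos = weight // 63
    factor = 12 * 63
    return items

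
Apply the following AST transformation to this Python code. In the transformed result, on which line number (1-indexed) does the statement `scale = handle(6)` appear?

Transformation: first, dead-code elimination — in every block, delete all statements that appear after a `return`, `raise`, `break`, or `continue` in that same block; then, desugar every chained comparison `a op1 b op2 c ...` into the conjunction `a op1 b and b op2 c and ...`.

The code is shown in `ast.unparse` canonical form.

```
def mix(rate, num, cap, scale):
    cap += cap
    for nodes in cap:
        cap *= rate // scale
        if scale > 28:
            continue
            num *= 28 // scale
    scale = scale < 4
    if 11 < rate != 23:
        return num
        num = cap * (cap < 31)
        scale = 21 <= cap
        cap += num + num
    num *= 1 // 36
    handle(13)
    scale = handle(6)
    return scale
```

Transformed code:
def mix(rate, num, cap, scale):
    cap += cap
    for nodes in cap:
        cap *= rate // scale
        if scale > 28:
            continue
    scale = scale < 4
    if 11 < rate and rate != 23:
        return num
    num *= 1 // 36
    handle(13)
    scale = handle(6)
    return scale

12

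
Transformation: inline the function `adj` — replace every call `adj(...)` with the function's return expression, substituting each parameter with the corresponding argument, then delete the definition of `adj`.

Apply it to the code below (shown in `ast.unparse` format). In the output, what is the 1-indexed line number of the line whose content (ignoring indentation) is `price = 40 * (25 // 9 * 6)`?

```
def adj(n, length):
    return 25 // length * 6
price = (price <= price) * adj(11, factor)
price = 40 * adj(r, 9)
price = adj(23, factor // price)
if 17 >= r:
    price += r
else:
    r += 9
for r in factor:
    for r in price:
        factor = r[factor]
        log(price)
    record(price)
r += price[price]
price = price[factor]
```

Transformed code:
price = (price <= price) * (25 // factor * 6)
price = 40 * (25 // 9 * 6)
price = 25 // (factor // price) * 6
if 17 >= r:
    price += r
else:
    r += 9
for r in factor:
    for r in price:
        factor = r[factor]
        log(price)
    record(price)
r += price[price]
price = price[factor]

2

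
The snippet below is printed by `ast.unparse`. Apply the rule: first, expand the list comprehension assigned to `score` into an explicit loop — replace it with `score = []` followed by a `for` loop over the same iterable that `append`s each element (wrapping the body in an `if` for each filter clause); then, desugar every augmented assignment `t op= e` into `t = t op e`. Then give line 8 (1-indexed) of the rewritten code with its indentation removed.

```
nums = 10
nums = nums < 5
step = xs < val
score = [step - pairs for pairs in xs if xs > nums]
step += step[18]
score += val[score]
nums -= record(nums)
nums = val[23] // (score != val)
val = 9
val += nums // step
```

step = step + step[18]

Transformed code:
nums = 10
nums = nums < 5
step = xs < val
score = []
for pairs in xs:
    if xs > nums:
        score.append(step - pairs)
step = step + step[18]
score = score + val[score]
nums = nums - record(nums)
nums = val[23] // (score != val)
val = 9
val = val + nums // step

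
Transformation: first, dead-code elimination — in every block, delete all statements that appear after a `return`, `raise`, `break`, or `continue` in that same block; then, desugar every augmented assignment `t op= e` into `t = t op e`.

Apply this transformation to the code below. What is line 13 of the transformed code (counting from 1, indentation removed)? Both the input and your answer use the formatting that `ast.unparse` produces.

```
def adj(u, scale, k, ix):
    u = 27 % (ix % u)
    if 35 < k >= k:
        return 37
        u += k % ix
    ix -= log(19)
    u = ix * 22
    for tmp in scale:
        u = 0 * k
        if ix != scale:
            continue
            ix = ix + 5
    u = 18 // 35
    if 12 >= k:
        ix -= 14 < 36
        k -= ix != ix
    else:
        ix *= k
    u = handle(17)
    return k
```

ix = ix - (14 < 36)

Transformed code:
def adj(u, scale, k, ix):
    u = 27 % (ix % u)
    if 35 < k >= k:
        return 37
    ix = ix - log(19)
    u = ix * 22
    for tmp in scale:
        u = 0 * k
        if ix != scale:
            continue
    u = 18 // 35
    if 12 >= k:
        ix = ix - (14 < 36)
        k = k - (ix != ix)
    else:
        ix = ix * k
    u = handle(17)
    return k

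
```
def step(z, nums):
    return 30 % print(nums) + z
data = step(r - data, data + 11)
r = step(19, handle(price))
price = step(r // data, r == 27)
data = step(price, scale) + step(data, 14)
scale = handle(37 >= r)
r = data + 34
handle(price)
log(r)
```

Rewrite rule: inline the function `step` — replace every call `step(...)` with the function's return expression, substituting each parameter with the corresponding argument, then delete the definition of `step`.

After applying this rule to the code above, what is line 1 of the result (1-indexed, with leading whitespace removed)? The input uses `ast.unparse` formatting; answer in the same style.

data = 30 % print(data + 11) + (r - data)

Transformed code:
data = 30 % print(data + 11) + (r - data)
r = 30 % print(handle(price)) + 19
price = 30 % print(r == 27) + r // data
data = 30 % print(scale) + price + (30 % print(14) + data)
scale = handle(37 >= r)
r = data + 34
handle(price)
log(r)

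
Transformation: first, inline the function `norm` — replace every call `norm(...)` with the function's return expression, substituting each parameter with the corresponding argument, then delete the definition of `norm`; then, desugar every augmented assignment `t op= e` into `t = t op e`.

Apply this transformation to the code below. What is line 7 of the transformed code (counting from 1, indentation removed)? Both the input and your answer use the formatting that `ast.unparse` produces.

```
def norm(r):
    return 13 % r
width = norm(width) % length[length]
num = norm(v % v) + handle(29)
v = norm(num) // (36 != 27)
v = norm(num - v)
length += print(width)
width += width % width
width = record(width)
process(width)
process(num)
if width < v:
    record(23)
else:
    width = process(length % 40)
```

Transformed code:
width = 13 % width % length[length]
num = 13 % (v % v) + handle(29)
v = 13 % num // (36 != 27)
v = 13 % (num - v)
length = length + print(width)
width = width + width % width
width = record(width)
process(width)
process(num)
if width < v:
    record(23)
else:
    width = process(length % 40)

width = record(width)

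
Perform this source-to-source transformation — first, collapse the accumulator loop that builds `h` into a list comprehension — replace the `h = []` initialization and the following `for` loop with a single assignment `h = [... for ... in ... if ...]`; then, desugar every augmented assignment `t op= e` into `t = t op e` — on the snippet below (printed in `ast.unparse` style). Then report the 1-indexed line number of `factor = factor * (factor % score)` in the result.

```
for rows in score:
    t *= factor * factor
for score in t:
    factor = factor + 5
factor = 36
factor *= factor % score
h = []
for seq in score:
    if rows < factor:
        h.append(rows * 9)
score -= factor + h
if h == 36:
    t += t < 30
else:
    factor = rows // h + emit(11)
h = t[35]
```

Transformed code:
for rows in score:
    t = t * (factor * factor)
for score in t:
    factor = factor + 5
factor = 36
factor = factor * (factor % score)
h = [rows * 9 for seq in score if rows < factor]
score = score - (factor + h)
if h == 36:
    t = t + (t < 30)
else:
    factor = rows // h + emit(11)
h = t[35]

6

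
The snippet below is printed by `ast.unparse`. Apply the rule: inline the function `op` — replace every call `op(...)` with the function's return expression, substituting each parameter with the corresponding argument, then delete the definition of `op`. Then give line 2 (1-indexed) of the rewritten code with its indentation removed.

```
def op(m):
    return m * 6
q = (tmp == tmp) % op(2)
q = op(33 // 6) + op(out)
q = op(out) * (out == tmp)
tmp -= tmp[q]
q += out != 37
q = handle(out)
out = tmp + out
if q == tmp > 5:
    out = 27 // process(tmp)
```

Transformed code:
q = (tmp == tmp) % (2 * 6)
q = 33 // 6 * 6 + out * 6
q = out * 6 * (out == tmp)
tmp -= tmp[q]
q += out != 37
q = handle(out)
out = tmp + out
if q == tmp > 5:
    out = 27 // process(tmp)

q = 33 // 6 * 6 + out * 6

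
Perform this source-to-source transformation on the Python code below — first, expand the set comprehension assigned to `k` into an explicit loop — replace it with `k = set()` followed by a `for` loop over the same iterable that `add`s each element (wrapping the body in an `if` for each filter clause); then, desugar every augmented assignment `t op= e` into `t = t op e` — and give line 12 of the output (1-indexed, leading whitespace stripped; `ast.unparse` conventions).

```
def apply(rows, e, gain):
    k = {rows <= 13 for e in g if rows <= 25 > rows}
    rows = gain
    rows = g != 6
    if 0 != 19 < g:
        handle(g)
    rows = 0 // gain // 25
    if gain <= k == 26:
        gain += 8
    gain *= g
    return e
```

gain = gain + 8

Transformed code:
def apply(rows, e, gain):
    k = set()
    for e in g:
        if rows <= 25 > rows:
            k.add(rows <= 13)
    rows = gain
    rows = g != 6
    if 0 != 19 < g:
        handle(g)
    rows = 0 // gain // 25
    if gain <= k == 26:
        gain = gain + 8
    gain = gain * g
    return e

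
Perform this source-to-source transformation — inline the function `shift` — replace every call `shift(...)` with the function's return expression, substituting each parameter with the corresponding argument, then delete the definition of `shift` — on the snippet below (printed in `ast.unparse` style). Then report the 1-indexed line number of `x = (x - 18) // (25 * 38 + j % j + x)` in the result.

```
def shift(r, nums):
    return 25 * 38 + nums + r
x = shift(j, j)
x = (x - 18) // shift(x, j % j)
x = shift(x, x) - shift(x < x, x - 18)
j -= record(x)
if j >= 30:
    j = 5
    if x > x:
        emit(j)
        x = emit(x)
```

2

Transformed code:
x = 25 * 38 + j + j
x = (x - 18) // (25 * 38 + j % j + x)
x = 25 * 38 + x + x - (25 * 38 + (x - 18) + (x < x))
j -= record(x)
if j >= 30:
    j = 5
    if x > x:
        emit(j)
        x = emit(x)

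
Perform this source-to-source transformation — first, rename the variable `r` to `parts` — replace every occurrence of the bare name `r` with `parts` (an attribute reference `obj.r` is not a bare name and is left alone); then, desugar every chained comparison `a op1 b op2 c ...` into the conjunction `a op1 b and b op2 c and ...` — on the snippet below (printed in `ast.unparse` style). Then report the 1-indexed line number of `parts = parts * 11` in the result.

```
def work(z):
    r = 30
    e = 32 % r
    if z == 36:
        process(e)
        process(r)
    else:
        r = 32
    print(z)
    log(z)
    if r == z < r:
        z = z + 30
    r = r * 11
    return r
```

Transformed code:
def work(z):
    parts = 30
    e = 32 % parts
    if z == 36:
        process(e)
        process(parts)
    else:
        parts = 32
    print(z)
    log(z)
    if parts == z and z < parts:
        z = z + 30
    parts = parts * 11
    return parts

13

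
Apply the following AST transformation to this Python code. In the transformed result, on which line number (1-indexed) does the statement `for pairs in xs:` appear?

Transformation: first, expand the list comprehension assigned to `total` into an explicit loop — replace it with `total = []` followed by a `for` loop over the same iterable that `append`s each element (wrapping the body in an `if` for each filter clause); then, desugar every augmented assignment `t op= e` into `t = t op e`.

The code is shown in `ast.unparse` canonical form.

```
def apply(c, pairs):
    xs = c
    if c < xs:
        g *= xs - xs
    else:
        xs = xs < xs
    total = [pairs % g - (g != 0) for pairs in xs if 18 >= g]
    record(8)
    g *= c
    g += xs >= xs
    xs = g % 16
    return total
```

Transformed code:
def apply(c, pairs):
    xs = c
    if c < xs:
        g = g * (xs - xs)
    else:
        xs = xs < xs
    total = []
    for pairs in xs:
        if 18 >= g:
            total.append(pairs % g - (g != 0))
    record(8)
    g = g * c
    g = g + (xs >= xs)
    xs = g % 16
    return total

8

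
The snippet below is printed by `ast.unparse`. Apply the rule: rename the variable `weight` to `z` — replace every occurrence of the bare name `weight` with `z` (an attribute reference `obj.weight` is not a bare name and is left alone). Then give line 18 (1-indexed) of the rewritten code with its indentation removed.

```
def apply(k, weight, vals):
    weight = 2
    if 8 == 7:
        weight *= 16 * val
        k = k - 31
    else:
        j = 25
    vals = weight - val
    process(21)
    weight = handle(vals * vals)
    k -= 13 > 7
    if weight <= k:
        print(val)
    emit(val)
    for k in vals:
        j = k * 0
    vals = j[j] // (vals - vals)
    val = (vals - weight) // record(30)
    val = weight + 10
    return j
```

val = (vals - z) // record(30)

Transformed code:
def apply(k, z, vals):
    z = 2
    if 8 == 7:
        z *= 16 * val
        k = k - 31
    else:
        j = 25
    vals = z - val
    process(21)
    z = handle(vals * vals)
    k -= 13 > 7
    if z <= k:
        print(val)
    emit(val)
    for k in vals:
        j = k * 0
    vals = j[j] // (vals - vals)
    val = (vals - z) // record(30)
    val = z + 10
    return j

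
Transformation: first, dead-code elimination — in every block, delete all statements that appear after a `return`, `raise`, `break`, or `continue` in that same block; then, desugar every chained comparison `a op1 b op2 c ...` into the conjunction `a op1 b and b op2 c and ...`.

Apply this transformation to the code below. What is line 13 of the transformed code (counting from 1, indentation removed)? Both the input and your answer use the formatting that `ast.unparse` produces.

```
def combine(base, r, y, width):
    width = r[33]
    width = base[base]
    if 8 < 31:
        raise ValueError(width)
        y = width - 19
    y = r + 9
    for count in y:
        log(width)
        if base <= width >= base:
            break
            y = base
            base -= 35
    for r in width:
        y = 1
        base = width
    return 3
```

Transformed code:
def combine(base, r, y, width):
    width = r[33]
    width = base[base]
    if 8 < 31:
        raise ValueError(width)
    y = r + 9
    for count in y:
        log(width)
        if base <= width and width >= base:
            break
    for r in width:
        y = 1
        base = width
    return 3

base = width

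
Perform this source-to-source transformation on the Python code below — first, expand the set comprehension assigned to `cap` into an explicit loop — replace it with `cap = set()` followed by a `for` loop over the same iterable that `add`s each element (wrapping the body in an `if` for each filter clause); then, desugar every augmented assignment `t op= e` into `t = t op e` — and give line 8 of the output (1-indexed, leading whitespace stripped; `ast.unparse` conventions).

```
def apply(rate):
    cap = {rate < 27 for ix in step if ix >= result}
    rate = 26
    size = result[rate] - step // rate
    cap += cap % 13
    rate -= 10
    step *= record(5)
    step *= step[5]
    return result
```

Transformed code:
def apply(rate):
    cap = set()
    for ix in step:
        if ix >= result:
            cap.add(rate < 27)
    rate = 26
    size = result[rate] - step // rate
    cap = cap + cap % 13
    rate = rate - 10
    step = step * record(5)
    step = step * step[5]
    return result

cap = cap + cap % 13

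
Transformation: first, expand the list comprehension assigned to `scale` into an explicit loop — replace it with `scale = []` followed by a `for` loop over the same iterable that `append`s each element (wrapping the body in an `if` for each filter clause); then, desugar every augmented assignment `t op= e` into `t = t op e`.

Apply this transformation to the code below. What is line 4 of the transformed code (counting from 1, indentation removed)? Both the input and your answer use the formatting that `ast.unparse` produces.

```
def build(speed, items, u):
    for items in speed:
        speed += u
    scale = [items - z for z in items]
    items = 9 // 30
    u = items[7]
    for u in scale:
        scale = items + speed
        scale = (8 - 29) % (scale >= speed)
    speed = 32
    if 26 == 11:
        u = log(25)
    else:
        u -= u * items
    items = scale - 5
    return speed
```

Transformed code:
def build(speed, items, u):
    for items in speed:
        speed = speed + u
    scale = []
    for z in items:
        scale.append(items - z)
    items = 9 // 30
    u = items[7]
    for u in scale:
        scale = items + speed
        scale = (8 - 29) % (scale >= speed)
    speed = 32
    if 26 == 11:
        u = log(25)
    else:
        u = u - u * items
    items = scale - 5
    return speed

scale = []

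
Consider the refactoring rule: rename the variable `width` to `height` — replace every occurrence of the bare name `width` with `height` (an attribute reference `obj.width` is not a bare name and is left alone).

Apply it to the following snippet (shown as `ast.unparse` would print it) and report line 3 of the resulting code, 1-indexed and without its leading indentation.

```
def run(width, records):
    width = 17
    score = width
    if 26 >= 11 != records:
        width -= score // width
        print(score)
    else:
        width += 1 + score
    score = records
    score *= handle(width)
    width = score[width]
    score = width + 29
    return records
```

Transformed code:
def run(height, records):
    height = 17
    score = height
    if 26 >= 11 != records:
        height -= score // height
        print(score)
    else:
        height += 1 + score
    score = records
    score *= handle(height)
    height = score[height]
    score = height + 29
    return records

score = height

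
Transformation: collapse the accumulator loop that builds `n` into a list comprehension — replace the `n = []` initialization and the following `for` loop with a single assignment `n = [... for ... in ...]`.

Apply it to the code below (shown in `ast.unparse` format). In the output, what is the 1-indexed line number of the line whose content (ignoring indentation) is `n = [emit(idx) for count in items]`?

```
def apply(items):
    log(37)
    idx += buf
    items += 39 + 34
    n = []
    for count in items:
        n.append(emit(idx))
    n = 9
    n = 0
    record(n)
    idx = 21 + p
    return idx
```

Transformed code:
def apply(items):
    log(37)
    idx += buf
    items += 39 + 34
    n = [emit(idx) for count in items]
    n = 9
    n = 0
    record(n)
    idx = 21 + p
    return idx

5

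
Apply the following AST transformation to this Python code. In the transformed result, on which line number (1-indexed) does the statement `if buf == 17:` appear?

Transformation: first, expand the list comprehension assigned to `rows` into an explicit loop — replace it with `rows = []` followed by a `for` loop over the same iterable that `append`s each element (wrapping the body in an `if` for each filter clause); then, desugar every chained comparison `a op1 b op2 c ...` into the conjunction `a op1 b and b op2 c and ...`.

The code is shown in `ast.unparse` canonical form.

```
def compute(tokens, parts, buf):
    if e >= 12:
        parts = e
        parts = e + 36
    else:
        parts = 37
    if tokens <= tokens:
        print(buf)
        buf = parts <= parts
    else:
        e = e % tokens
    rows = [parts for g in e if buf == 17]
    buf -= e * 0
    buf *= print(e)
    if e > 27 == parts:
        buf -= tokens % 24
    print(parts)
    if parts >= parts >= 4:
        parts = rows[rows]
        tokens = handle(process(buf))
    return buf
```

Transformed code:
def compute(tokens, parts, buf):
    if e >= 12:
        parts = e
        parts = e + 36
    else:
        parts = 37
    if tokens <= tokens:
        print(buf)
        buf = parts <= parts
    else:
        e = e % tokens
    rows = []
    for g in e:
        if buf == 17:
            rows.append(parts)
    buf -= e * 0
    buf *= print(e)
    if e > 27 and 27 == parts:
        buf -= tokens % 24
    print(parts)
    if parts >= parts and parts >= 4:
        parts = rows[rows]
        tokens = handle(process(buf))
    return buf

14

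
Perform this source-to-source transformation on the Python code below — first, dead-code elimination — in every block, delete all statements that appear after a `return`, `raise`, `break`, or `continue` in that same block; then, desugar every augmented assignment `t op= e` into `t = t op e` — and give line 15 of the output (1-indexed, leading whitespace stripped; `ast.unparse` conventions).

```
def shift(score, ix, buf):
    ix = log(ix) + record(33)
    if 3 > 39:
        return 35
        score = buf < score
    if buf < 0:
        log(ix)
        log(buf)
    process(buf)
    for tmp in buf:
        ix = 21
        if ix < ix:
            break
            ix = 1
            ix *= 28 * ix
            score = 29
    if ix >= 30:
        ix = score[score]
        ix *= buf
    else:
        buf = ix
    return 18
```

Transformed code:
def shift(score, ix, buf):
    ix = log(ix) + record(33)
    if 3 > 39:
        return 35
    if buf < 0:
        log(ix)
        log(buf)
    process(buf)
    for tmp in buf:
        ix = 21
        if ix < ix:
            break
    if ix >= 30:
        ix = score[score]
        ix = ix * buf
    else:
        buf = ix
    return 18

ix = ix * buf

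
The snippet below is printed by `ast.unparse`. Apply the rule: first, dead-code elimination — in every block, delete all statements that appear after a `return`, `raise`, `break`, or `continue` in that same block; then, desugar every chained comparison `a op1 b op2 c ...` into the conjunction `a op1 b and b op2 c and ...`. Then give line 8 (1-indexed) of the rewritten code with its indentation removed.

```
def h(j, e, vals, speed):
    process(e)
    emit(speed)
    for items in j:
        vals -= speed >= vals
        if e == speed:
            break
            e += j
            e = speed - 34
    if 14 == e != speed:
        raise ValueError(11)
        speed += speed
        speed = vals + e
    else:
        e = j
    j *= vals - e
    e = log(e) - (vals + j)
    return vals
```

if 14 == e and e != speed:

Transformed code:
def h(j, e, vals, speed):
    process(e)
    emit(speed)
    for items in j:
        vals -= speed >= vals
        if e == speed:
            break
    if 14 == e and e != speed:
        raise ValueError(11)
    else:
        e = j
    j *= vals - e
    e = log(e) - (vals + j)
    return vals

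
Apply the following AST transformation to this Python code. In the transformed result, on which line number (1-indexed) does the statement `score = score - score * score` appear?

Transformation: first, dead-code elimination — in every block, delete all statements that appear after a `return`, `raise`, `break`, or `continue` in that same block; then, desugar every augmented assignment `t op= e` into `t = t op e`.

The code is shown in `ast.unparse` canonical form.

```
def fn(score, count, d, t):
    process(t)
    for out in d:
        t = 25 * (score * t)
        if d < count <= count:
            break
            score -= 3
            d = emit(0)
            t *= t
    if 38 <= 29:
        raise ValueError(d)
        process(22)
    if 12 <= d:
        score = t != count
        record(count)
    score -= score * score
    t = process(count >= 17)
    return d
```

12

Transformed code:
def fn(score, count, d, t):
    process(t)
    for out in d:
        t = 25 * (score * t)
        if d < count <= count:
            break
    if 38 <= 29:
        raise ValueError(d)
    if 12 <= d:
        score = t != count
        record(count)
    score = score - score * score
    t = process(count >= 17)
    return d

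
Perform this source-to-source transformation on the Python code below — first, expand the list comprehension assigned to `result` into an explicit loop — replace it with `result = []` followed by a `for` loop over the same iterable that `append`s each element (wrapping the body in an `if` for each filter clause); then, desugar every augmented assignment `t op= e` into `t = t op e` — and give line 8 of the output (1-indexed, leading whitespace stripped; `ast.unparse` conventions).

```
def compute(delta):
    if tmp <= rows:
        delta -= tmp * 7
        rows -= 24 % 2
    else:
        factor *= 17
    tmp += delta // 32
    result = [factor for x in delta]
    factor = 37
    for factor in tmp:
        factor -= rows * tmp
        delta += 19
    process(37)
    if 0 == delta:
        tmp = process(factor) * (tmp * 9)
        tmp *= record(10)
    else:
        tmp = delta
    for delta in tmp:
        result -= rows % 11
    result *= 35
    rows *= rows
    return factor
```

Transformed code:
def compute(delta):
    if tmp <= rows:
        delta = delta - tmp * 7
        rows = rows - 24 % 2
    else:
        factor = factor * 17
    tmp = tmp + delta // 32
    result = []
    for x in delta:
        result.append(factor)
    factor = 37
    for factor in tmp:
        factor = factor - rows * tmp
        delta = delta + 19
    process(37)
    if 0 == delta:
        tmp = process(factor) * (tmp * 9)
        tmp = tmp * record(10)
    else:
        tmp = delta
    for delta in tmp:
        result = result - rows % 11
    result = result * 35
    rows = rows * rows
    return factor

result = []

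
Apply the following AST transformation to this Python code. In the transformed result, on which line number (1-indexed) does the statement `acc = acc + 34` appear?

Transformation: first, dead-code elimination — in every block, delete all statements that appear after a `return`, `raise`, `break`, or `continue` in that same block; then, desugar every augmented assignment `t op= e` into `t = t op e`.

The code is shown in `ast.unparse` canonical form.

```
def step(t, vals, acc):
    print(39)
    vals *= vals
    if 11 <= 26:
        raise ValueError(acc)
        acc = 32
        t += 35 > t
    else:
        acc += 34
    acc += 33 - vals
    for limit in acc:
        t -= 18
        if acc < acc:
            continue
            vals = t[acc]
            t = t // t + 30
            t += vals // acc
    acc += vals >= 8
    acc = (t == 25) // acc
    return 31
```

7

Transformed code:
def step(t, vals, acc):
    print(39)
    vals = vals * vals
    if 11 <= 26:
        raise ValueError(acc)
    else:
        acc = acc + 34
    acc = acc + (33 - vals)
    for limit in acc:
        t = t - 18
        if acc < acc:
            continue
    acc = acc + (vals >= 8)
    acc = (t == 25) // acc
    return 31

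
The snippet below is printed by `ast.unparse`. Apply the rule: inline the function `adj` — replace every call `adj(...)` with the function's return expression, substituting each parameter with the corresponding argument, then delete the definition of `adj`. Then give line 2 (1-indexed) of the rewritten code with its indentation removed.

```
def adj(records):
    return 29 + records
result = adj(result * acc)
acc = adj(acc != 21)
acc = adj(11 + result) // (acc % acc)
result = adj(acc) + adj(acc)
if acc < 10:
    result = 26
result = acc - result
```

acc = 29 + (acc != 21)

Transformed code:
result = 29 + result * acc
acc = 29 + (acc != 21)
acc = (29 + (11 + result)) // (acc % acc)
result = 29 + acc + (29 + acc)
if acc < 10:
    result = 26
result = acc - result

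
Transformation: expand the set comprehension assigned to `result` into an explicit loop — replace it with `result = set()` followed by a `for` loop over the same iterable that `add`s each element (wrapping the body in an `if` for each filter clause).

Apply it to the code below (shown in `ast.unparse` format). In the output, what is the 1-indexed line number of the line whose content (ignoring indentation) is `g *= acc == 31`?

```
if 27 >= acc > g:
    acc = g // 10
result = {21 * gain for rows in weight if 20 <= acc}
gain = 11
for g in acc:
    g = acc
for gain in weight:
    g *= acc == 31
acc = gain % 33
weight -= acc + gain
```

Transformed code:
if 27 >= acc > g:
    acc = g // 10
result = set()
for rows in weight:
    if 20 <= acc:
        result.add(21 * gain)
gain = 11
for g in acc:
    g = acc
for gain in weight:
    g *= acc == 31
acc = gain % 33
weight -= acc + gain

11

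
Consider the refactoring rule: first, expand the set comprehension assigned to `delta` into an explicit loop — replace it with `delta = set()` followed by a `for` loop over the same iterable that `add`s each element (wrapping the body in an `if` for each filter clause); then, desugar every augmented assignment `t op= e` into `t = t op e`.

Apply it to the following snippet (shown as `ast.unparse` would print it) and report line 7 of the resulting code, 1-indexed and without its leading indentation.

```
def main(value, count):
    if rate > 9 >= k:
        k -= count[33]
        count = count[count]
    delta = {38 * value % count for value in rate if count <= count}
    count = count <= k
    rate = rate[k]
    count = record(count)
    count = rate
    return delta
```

if count <= count:

Transformed code:
def main(value, count):
    if rate > 9 >= k:
        k = k - count[33]
        count = count[count]
    delta = set()
    for value in rate:
        if count <= count:
            delta.add(38 * value % count)
    count = count <= k
    rate = rate[k]
    count = record(count)
    count = rate
    return delta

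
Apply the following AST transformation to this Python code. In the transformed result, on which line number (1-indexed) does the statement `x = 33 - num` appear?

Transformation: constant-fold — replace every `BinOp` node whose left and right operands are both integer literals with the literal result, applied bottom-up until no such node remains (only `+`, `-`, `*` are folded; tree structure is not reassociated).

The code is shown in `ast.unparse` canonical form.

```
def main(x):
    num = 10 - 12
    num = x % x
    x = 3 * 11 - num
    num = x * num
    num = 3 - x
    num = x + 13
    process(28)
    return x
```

Transformed code:
def main(x):
    num = -2
    num = x % x
    x = 33 - num
    num = x * num
    num = 3 - x
    num = x + 13
    process(28)
    return x

4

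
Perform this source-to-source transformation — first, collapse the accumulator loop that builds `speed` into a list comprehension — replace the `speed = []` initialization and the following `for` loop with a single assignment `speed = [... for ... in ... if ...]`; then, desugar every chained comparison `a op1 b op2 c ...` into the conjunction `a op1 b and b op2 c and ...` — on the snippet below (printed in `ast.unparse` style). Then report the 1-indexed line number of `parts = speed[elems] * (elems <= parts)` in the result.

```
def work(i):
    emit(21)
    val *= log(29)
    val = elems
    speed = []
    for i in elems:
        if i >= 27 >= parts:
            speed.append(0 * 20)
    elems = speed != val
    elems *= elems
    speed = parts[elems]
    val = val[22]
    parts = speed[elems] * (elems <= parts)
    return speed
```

10

Transformed code:
def work(i):
    emit(21)
    val *= log(29)
    val = elems
    speed = [0 * 20 for i in elems if i >= 27 and 27 >= parts]
    elems = speed != val
    elems *= elems
    speed = parts[elems]
    val = val[22]
    parts = speed[elems] * (elems <= parts)
    return speed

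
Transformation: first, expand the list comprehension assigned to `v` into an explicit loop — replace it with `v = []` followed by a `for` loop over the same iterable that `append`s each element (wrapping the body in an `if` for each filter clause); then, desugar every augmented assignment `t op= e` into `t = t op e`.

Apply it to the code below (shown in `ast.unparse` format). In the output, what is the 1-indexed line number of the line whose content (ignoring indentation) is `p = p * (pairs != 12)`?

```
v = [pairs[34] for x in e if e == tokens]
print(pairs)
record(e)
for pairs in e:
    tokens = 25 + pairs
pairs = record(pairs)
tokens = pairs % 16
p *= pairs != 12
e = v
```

Transformed code:
v = []
for x in e:
    if e == tokens:
        v.append(pairs[34])
print(pairs)
record(e)
for pairs in e:
    tokens = 25 + pairs
pairs = record(pairs)
tokens = pairs % 16
p = p * (pairs != 12)
e = v

11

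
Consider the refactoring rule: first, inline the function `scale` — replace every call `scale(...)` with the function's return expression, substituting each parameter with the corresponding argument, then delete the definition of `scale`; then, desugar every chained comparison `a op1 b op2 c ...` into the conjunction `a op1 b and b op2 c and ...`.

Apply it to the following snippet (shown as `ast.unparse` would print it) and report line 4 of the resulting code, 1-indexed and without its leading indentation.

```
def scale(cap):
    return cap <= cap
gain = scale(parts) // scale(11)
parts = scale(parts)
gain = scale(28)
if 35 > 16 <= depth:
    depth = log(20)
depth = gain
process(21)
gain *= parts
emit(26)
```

Transformed code:
gain = (parts <= parts) // (11 <= 11)
parts = parts <= parts
gain = 28 <= 28
if 35 > 16 and 16 <= depth:
    depth = log(20)
depth = gain
process(21)
gain *= parts
emit(26)

if 35 > 16 and 16 <= depth:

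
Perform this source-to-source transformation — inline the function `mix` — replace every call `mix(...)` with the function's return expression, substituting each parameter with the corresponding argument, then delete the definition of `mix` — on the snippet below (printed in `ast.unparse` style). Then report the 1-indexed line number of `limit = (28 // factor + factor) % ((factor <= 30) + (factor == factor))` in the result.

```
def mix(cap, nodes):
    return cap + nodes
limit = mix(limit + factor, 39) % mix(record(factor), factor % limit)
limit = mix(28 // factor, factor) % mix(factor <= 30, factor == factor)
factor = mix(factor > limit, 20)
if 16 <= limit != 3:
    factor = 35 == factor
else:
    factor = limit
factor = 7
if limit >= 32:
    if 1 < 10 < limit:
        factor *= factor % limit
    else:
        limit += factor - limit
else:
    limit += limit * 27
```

Transformed code:
limit = (limit + factor + 39) % (record(factor) + factor % limit)
limit = (28 // factor + factor) % ((factor <= 30) + (factor == factor))
factor = (factor > limit) + 20
if 16 <= limit != 3:
    factor = 35 == factor
else:
    factor = limit
factor = 7
if limit >= 32:
    if 1 < 10 < limit:
        factor *= factor % limit
    else:
        limit += factor - limit
else:
    limit += limit * 27

2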